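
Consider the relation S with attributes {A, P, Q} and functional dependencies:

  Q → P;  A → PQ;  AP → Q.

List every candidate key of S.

{A}

{A}⁺: A→PQ adds P, Q → {A, P, Q}.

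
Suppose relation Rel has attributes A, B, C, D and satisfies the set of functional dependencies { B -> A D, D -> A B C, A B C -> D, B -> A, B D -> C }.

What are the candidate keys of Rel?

B, D

{B}⁺: B→AD adds A, D; D→ABC adds C → {A, B, C, D}.
{D}⁺: D→ABC adds A, B, C → {A, B, C, D}.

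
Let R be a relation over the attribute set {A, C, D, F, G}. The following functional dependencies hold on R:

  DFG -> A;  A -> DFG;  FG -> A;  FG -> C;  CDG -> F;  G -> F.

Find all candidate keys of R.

{A}⁺: A→DFG adds D, F, G; FG→C adds C → {A, C, D, F, G}.
{G}⁺: G→F adds F; FG→A adds A; FG→C adds C; A→DFG adds D → {A, C, D, F, G}.

(A), (G)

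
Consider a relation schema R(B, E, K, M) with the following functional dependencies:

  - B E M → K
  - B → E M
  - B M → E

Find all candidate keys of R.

Attribute B never appears on the right-hand side of any dependency, so B must belong to every candidate key.
{B}⁺ = {B, E, K, M}, which is all of the schema, so {B} is the only candidate key.

{B}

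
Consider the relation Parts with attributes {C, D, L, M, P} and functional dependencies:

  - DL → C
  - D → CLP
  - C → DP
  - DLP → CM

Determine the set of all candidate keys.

(C), (D)

{C}⁺: C→DP adds D, P; D→CLP adds L; DLP→CM adds M → {C, D, L, M, P}.
{D}⁺: D→CLP adds C, L, P; DLP→CM adds M → {C, D, L, M, P}.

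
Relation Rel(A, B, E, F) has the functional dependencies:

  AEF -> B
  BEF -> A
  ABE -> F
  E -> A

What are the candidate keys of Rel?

{B, E}; {E, F}

Attribute E never appears on the right-hand side of any dependency, so E must belong to every candidate key.
{E}⁺ = {A, E}, which is not all of the schema, so we must add further attributes.
{B, E}⁺: E→A adds A; ABE→F adds F → {A, B, E, F}. Minimal: {E}⁺ = {A, E}; {B}⁺ = {B} — none reach the full schema.
{E, F}⁺: E→A adds A; AEF→B adds B → {A, B, E, F}. Minimal: {F}⁺ = {F}; {E}⁺ = {A, E} — none reach the full schema.
Any other superkey contains one of these as a subset, so there are no further candidate keys.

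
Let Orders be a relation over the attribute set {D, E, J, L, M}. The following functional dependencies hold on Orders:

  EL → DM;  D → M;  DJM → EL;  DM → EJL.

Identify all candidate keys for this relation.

{D}; {E, L}

{D}⁺: D→M adds M; DM→EJL adds E, J, L → {D, E, J, L, M}.
{E, L}⁺: EL→DM adds D, M; DM→EJL adds J → {D, E, J, L, M}. Minimal: {L}⁺ = {L}; {E}⁺ = {E} — none reach the full schema.
Any other superkey contains one of these as a subset, so there are no further candidate keys.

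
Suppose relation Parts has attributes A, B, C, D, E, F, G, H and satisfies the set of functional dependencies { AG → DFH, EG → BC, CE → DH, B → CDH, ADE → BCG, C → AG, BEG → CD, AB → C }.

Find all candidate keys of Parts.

Attribute E never appears on the right-hand side of any dependency, so E must belong to every candidate key.
{E}⁺ = {E}, which is not all of the schema, so we must add further attributes.
{B, E}⁺: B→CDH adds C, D, H; C→AG adds A, G; AG→DFH adds F → {A, B, C, D, E, F, G, H}.
{C, E}⁺: CE→DH adds D, H; C→AG adds A, G; AG→DFH adds F; EG→BC adds B → {A, B, C, D, E, F, G, H}.
{E, G}⁺: EG→BC adds B, C; CE→DH adds D, H; C→AG adds A; AG→DFH adds F → {A, B, C, D, E, F, G, H}.
{A, D, E}⁺: ADE→BCG adds B, C, G; AG→DFH adds F, H → {A, B, C, D, E, F, G, H}.

{B, E}, {C, E}, {E, G}, {A, D, E}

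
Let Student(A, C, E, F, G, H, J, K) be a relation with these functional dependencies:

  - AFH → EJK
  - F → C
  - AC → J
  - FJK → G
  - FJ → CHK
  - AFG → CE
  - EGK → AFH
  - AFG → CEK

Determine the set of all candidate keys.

{A, F}⁺: F→C adds C; AC→J adds J; FJ→CHK adds H, K; AFH→EJK adds E; FJK→G adds G → {A, C, E, F, G, H, J, K}. Minimal: {F}⁺ = {C, F}; {A}⁺ = {A} — none reach the full schema.
{E, F, J}⁺: F→C adds C; FJ→CHK adds H, K; FJK→G adds G; EGK→AFH adds A → {A, C, E, F, G, H, J, K}. Minimal: {F, J}⁺ = {C, F, G, H, J, K}; {E, J}⁺ = {E, J}; {E, F}⁺ = {C, E, F} — none reach the full schema.
{E, G, K}⁺: EGK→AFH adds A, F, H; AFG→CEK adds C; AFH→EJK adds J → {A, C, E, F, G, H, J, K}. Minimal: {G, K}⁺ = {G, K}; {E, K}⁺ = {E, K}; {E, G}⁺ = {E, G} — none reach the full schema.
Any other superkey contains one of these as a subset, so there are no further candidate keys.

AF, EFJ, EGK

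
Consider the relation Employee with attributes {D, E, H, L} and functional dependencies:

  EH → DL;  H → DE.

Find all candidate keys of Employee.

Attribute H never appears on the right-hand side of any dependency, so H must belong to every candidate key.
{H}⁺ = {D, E, H, L}, which is all of the schema, so {H} is the only candidate key.

H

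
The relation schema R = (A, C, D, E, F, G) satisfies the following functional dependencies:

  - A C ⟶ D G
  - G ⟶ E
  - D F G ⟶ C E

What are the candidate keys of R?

ACF; ADFG

Attributes A, F never appear on any right-hand side, so every candidate key must contain {A, F}.
{A, F}⁺ = {A, F}, which is not all of the schema, so we must add further attributes.
{A, C, F}⁺: AC→DG adds D, G; G→E adds E → {A, C, D, E, F, G}. Minimal: {C, F}⁺ = {C, F}; {A, F}⁺ = {A, F}; {A, C}⁺ = {A, C, D, E, G} — none reach the full schema.
{A, D, F, G}⁺: G→E adds E; DFG→CE adds C → {A, C, D, E, F, G}. Minimal: {D, F, G}⁺ = {C, D, E, F, G}; {A, F, G}⁺ = {A, E, F, G}; {A, D, G}⁺ = {A, D, E, G}; … — none reach the full schema.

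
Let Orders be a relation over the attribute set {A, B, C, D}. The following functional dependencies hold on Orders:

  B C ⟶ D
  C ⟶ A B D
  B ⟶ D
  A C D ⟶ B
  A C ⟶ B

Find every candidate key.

Attribute C never appears on the right-hand side of any dependency, so C must belong to every candidate key.
{C}⁺ = {A, B, C, D}, which is all of the schema, so {C} is the only candidate key.

C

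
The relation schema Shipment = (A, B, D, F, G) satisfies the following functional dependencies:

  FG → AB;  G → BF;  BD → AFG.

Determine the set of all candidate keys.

{B, D}⁺: BD→AFG adds A, F, G → {A, B, D, F, G}. Minimal: {D}⁺ = {D}; {B}⁺ = {B} — none reach the full schema.
{D, G}⁺: G→BF adds B, F; BD→AFG adds A → {A, B, D, F, G}. Minimal: {G}⁺ = {A, B, F, G}; {D}⁺ = {D} — none reach the full schema.
Any other superkey contains one of these as a subset, so there are no further candidate keys.

{B, D}, {D, G}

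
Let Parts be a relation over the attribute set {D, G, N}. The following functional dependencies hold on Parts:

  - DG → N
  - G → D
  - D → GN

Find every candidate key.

{D}, {G}

{D}⁺: D→GN adds G, N → {D, G, N}.
{G}⁺: G→D adds D; D→GN adds N → {D, G, N}.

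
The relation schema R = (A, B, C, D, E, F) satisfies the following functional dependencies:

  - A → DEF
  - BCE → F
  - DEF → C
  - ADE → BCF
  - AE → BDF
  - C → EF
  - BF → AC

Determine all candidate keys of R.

{A}, {B, C}, {B, F}

{A}⁺: A→DEF adds D, E, F; DEF→C adds C; ADE→BCF adds B → {A, B, C, D, E, F}.
{B, C}⁺: C→EF adds E, F; BF→AC adds A; A→DEF adds D → {A, B, C, D, E, F}.
{B, F}⁺: BF→AC adds A, C; A→DEF adds D, E → {A, B, C, D, E, F}.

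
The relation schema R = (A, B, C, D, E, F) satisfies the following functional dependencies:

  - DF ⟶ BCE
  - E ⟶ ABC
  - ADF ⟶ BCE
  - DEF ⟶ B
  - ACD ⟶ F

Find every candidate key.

Attribute D never appears on the right-hand side of any dependency, so D must belong to every candidate key.
{D}⁺ = {D}, which is not all of the schema, so we must add further attributes.
{D, E}⁺: E→ABC adds A, B, C; ACD→F adds F → {A, B, C, D, E, F}. Minimal: {E}⁺ = {A, B, C, E}; {D}⁺ = {D} — none reach the full schema.
{D, F}⁺: DF→BCE adds B, C, E; E→ABC adds A → {A, B, C, D, E, F}. Minimal: {F}⁺ = {F}; {D}⁺ = {D} — none reach the full schema.
{A, C, D}⁺: ACD→F adds F; DF→BCE adds B, E → {A, B, C, D, E, F}. Minimal: {C, D}⁺ = {C, D}; {A, D}⁺ = {A, D}; {A, C}⁺ = {A, C} — none reach the full schema.
Any other superkey contains one of these as a subset, so there are no further candidate keys.

{D, E}; {D, F}; {A, C, D}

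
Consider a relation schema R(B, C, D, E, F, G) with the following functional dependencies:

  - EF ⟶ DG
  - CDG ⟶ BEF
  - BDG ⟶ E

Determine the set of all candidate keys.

Attribute C never appears on the right-hand side of any dependency, so C must belong to every candidate key.
{C}⁺ = {C}, which is not all of the schema, so we must add further attributes.
{C, D, G}⁺: CDG→BEF adds B, E, F → {B, C, D, E, F, G}.
{C, E, F}⁺: EF→DG adds D, G; CDG→BEF adds B → {B, C, D, E, F, G}.

{C, D, G}, {C, E, F}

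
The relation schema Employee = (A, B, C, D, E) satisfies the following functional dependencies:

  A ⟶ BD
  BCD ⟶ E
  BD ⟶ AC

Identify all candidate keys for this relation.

(A); (B, D)

{A}⁺: A→BD adds B, D; BD→AC adds C; BCD→E adds E → {A, B, C, D, E}.
{B, D}⁺: BD→AC adds A, C; BCD→E adds E → {A, B, C, D, E}.
Any other superkey contains one of these as a subset, so there are no further candidate keys.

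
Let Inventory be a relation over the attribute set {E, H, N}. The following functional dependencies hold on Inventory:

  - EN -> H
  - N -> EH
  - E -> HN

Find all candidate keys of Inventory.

{E}⁺: E→HN adds H, N → {E, H, N}.
{N}⁺: N→EH adds E, H → {E, H, N}.
Any other superkey contains one of these as a subset, so there are no further candidate keys.

{E}, {N}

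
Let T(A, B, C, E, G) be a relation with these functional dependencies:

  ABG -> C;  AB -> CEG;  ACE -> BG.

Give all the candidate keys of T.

{A, B}; {A, C, E}

Attribute A never appears on the right-hand side of any dependency, so A must belong to every candidate key.
{A}⁺ = {A}, which is not all of the schema, so we must add further attributes.
{A, B}⁺: AB→CEG adds C, E, G → {A, B, C, E, G}.
{A, C, E}⁺: ACE→BG adds B, G → {A, B, C, E, G}.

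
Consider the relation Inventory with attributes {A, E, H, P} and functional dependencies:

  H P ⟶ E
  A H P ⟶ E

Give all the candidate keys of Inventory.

{A, H, P}

Attributes A, H, P never appear on any right-hand side, so every candidate key must contain {A, H, P}.
{A, H, P}⁺ = {A, E, H, P}, which is all of the schema, so {A, H, P} is the only candidate key.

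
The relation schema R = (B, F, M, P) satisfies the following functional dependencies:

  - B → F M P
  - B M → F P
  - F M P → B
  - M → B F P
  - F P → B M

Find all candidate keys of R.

{B}, {M}, {F, P}

{B}⁺: B→FMP adds F, M, P → {B, F, M, P}.
{M}⁺: M→BFP adds B, F, P → {B, F, M, P}.
{F, P}⁺: FP→BM adds B, M → {B, F, M, P}. Minimal: {P}⁺ = {P}; {F}⁺ = {F} — none reach the full schema.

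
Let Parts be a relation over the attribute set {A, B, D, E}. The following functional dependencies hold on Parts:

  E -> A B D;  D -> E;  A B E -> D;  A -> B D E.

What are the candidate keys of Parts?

{A}⁺: A→BDE adds B, D, E → {A, B, D, E}.
{D}⁺: D→E adds E; E→ABD adds A, B → {A, B, D, E}.
{E}⁺: E→ABD adds A, B, D → {A, B, D, E}.
Any other superkey contains one of these as a subset, so there are no further candidate keys.

{A}, {D}, {E}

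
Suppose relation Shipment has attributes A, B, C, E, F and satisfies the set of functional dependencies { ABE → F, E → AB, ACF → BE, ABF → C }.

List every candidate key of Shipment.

{E}⁺: E→AB adds A, B; ABE→F adds F; ABF→C adds C → {A, B, C, E, F}.
{A, B, F}⁺: ABF→C adds C; ACF→BE adds E → {A, B, C, E, F}. Minimal: {B, F}⁺ = {B, F}; {A, F}⁺ = {A, F}; {A, B}⁺ = {A, B} — none reach the full schema.
{A, C, F}⁺: ACF→BE adds B, E → {A, B, C, E, F}. Minimal: {C, F}⁺ = {C, F}; {A, F}⁺ = {A, F}; {A, C}⁺ = {A, C} — none reach the full schema.
Any other superkey contains one of these as a subset, so there are no further candidate keys.

{E}, {A, B, F}, {A, C, F}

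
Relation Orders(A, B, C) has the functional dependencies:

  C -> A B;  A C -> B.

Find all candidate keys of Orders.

Attribute C never appears on the right-hand side of any dependency, so C must belong to every candidate key.
{C}⁺ = {A, B, C}, which is all of the schema, so {C} is the only candidate key.

(C)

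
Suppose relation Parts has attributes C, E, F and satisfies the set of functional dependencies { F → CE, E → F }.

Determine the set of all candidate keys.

{E}, {F}

{E}⁺: E→F adds F; F→CE adds C → {C, E, F}.
{F}⁺: F→CE adds C, E → {C, E, F}.
Any other superkey contains one of these as a subset, so there are no further candidate keys.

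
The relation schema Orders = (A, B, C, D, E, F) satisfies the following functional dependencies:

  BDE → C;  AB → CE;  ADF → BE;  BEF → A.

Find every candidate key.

{A, D, F}, {B, D, E, F}

{A, D, F}⁺: ADF→BE adds B, E; BDE→C adds C → {A, B, C, D, E, F}. Minimal: {D, F}⁺ = {D, F}; {A, F}⁺ = {A, F}; {A, D}⁺ = {A, D} — none reach the full schema.
{B, D, E, F}⁺: BDE→C adds C; BEF→A adds A → {A, B, C, D, E, F}. Minimal: {D, E, F}⁺ = {D, E, F}; {B, E, F}⁺ = {A, B, C, E, F}; {B, D, F}⁺ = {B, D, F}; … — none reach the full schema.
Any other superkey contains one of these as a subset, so there are no further candidate keys.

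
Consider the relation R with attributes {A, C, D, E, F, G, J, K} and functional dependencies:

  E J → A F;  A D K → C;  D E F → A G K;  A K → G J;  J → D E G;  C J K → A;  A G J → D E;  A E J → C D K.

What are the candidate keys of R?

J; AK; DEF

{J}⁺: J→DEG adds D, E, G; EJ→AF adds A, F; DEF→AGK adds K; AEJ→CDK adds C → {A, C, D, E, F, G, J, K}.
{A, K}⁺: AK→GJ adds G, J; J→DEG adds D, E; AEJ→CDK adds C; EJ→AF adds F → {A, C, D, E, F, G, J, K}. Minimal: {K}⁺ = {K}; {A}⁺ = {A} — none reach the full schema.
{D, E, F}⁺: DEF→AGK adds A, G, K; AK→GJ adds J; AEJ→CDK adds C → {A, C, D, E, F, G, J, K}. Minimal: {E, F}⁺ = {E, F}; {D, F}⁺ = {D, F}; {D, E}⁺ = {D, E} — none reach the full schema.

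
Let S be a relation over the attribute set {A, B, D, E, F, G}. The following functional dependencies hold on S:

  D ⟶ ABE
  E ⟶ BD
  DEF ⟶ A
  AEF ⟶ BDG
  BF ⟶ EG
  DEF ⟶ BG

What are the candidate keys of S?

{B, F}, {D, F}, {E, F}

Attribute F never appears on the right-hand side of any dependency, so F must belong to every candidate key.
{F}⁺ = {F}, which is not all of the schema, so we must add further attributes.
{B, F}⁺: BF→EG adds E, G; E→BD adds D; DEF→A adds A → {A, B, D, E, F, G}. Minimal: {F}⁺ = {F}; {B}⁺ = {B} — none reach the full schema.
{D, F}⁺: D→ABE adds A, B, E; AEF→BDG adds G → {A, B, D, E, F, G}. Minimal: {F}⁺ = {F}; {D}⁺ = {A, B, D, E} — none reach the full schema.
{E, F}⁺: E→BD adds B, D; DEF→A adds A; AEF→BDG adds G → {A, B, D, E, F, G}. Minimal: {F}⁺ = {F}; {E}⁺ = {A, B, D, E} — none reach the full schema.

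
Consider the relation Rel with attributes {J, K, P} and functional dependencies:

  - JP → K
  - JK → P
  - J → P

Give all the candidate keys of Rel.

{J}⁺: J→P adds P; JP→K adds K → {J, K, P}.
No other minimal superkey exists.

(J)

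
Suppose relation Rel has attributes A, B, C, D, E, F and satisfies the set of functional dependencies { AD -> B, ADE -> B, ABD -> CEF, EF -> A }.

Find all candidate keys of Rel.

AD; DEF

Attribute D never appears on the right-hand side of any dependency, so D must belong to every candidate key.
{D}⁺ = {D}, which is not all of the schema, so we must add further attributes.
{A, D}⁺: AD→B adds B; ABD→CEF adds C, E, F → {A, B, C, D, E, F}. Minimal: {D}⁺ = {D}; {A}⁺ = {A} — none reach the full schema.
{D, E, F}⁺: EF→A adds A; AD→B adds B; ABD→CEF adds C → {A, B, C, D, E, F}. Minimal: {E, F}⁺ = {A, E, F}; {D, F}⁺ = {D, F}; {D, E}⁺ = {D, E} — none reach the full schema.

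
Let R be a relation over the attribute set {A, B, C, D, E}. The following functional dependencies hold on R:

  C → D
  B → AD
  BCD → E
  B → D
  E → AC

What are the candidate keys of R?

{B, C}⁺: C→D adds D; B→AD adds A; BCD→E adds E → {A, B, C, D, E}. Minimal: {C}⁺ = {C, D}; {B}⁺ = {A, B, D} — none reach the full schema.
{B, E}⁺: B→AD adds A, D; E→AC adds C → {A, B, C, D, E}. Minimal: {E}⁺ = {A, C, D, E}; {B}⁺ = {A, B, D} — none reach the full schema.
Any other superkey contains one of these as a subset, so there are no further candidate keys.

BC; BE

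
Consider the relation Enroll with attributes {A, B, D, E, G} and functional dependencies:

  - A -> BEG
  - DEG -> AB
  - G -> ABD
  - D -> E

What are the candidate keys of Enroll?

{A}, {G}

{A}⁺: A→BEG adds B, E, G; G→ABD adds D → {A, B, D, E, G}.
{G}⁺: G→ABD adds A, B, D; D→E adds E → {A, B, D, E, G}.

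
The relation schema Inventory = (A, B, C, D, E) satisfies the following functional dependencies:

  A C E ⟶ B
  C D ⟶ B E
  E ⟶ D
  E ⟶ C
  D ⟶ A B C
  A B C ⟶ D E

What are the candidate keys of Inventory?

{D}, {E}, {A, B, C}

{D}⁺: D→ABC adds A, B, C; ABC→DE adds E → {A, B, C, D, E}.
{E}⁺: E→D adds D; E→C adds C; D→ABC adds A, B → {A, B, C, D, E}.
{A, B, C}⁺: ABC→DE adds D, E → {A, B, C, D, E}.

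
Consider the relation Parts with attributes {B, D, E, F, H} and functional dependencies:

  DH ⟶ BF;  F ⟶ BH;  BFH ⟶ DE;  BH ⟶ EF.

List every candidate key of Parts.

{F}, {B, H}, {D, H}

{F}⁺: F→BH adds B, H; BFH→DE adds D, E → {B, D, E, F, H}.
{B, H}⁺: BH→EF adds E, F; BFH→DE adds D → {B, D, E, F, H}.
{D, H}⁺: DH→BF adds B, F; BFH→DE adds E → {B, D, E, F, H}.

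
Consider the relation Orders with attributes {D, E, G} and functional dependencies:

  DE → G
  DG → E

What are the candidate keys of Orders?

Attribute D never appears on the right-hand side of any dependency, so D must belong to every candidate key.
{D}⁺ = {D}, which is not all of the schema, so we must add further attributes.
{D, E}⁺: DE→G adds G → {D, E, G}.
{D, G}⁺: DG→E adds E → {D, E, G}.

{D, E}, {D, G}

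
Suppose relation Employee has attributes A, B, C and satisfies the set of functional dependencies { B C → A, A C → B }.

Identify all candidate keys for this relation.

{A, C}; {B, C}

{A, C}⁺: AC→B adds B → {A, B, C}. Minimal: {C}⁺ = {C}; {A}⁺ = {A} — none reach the full schema.
{B, C}⁺: BC→A adds A → {A, B, C}. Minimal: {C}⁺ = {C}; {B}⁺ = {B} — none reach the full schema.
Any other superkey contains one of these as a subset, so there are no further candidate keys.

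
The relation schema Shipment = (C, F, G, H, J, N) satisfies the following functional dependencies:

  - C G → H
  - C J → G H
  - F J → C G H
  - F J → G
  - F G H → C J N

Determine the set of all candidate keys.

{F, J}⁺: FJ→CGH adds C, G, H; FGH→CJN adds N → {C, F, G, H, J, N}. Minimal: {J}⁺ = {J}; {F}⁺ = {F} — none reach the full schema.
{C, F, G}⁺: CG→H adds H; FGH→CJN adds J, N → {C, F, G, H, J, N}. Minimal: {F, G}⁺ = {F, G}; {C, G}⁺ = {C, G, H}; {C, F}⁺ = {C, F} — none reach the full schema.
{F, G, H}⁺: FGH→CJN adds C, J, N → {C, F, G, H, J, N}. Minimal: {G, H}⁺ = {G, H}; {F, H}⁺ = {F, H}; {F, G}⁺ = {F, G} — none reach the full schema.

{F, J}; {C, F, G}; {F, G, H}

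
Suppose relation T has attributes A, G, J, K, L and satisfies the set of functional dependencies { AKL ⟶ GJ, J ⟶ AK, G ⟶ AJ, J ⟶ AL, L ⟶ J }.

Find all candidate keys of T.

{G}⁺: G→AJ adds A, J; J→AL adds L; J→AK adds K → {A, G, J, K, L}.
{J}⁺: J→AK adds A, K; J→AL adds L; AKL→GJ adds G → {A, G, J, K, L}.
{L}⁺: L→J adds J; J→AK adds A, K; AKL→GJ adds G → {A, G, J, K, L}.

G, J, L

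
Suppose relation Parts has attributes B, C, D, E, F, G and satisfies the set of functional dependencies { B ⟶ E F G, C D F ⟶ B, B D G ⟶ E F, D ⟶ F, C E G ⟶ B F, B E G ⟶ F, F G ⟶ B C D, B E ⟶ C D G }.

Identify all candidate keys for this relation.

{B}⁺: B→EFG adds E, F, G; FG→BCD adds C, D → {B, C, D, E, F, G}.
{C, D}⁺: D→F adds F; CDF→B adds B; B→EFG adds E, G → {B, C, D, E, F, G}. Minimal: {D}⁺ = {D, F}; {C}⁺ = {C} — none reach the full schema.
{D, G}⁺: D→F adds F; FG→BCD adds B, C; B→EFG adds E → {B, C, D, E, F, G}. Minimal: {G}⁺ = {G}; {D}⁺ = {D, F} — none reach the full schema.
{F, G}⁺: FG→BCD adds B, C, D; B→EFG adds E → {B, C, D, E, F, G}. Minimal: {G}⁺ = {G}; {F}⁺ = {F} — none reach the full schema.
{C, E, G}⁺: CEG→BF adds B, F; FG→BCD adds D → {B, C, D, E, F, G}. Minimal: {E, G}⁺ = {E, G}; {C, G}⁺ = {C, G}; {C, E}⁺ = {C, E} — none reach the full schema.
Any other superkey contains one of these as a subset, so there are no further candidate keys.

{B}, {C, D}, {D, G}, {F, G}, {C, E, G}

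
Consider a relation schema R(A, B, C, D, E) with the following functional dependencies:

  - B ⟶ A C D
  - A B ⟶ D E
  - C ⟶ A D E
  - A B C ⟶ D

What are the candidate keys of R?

{B}

{B}⁺: B→ACD adds A, C, D; AB→DE adds E → {A, B, C, D, E}.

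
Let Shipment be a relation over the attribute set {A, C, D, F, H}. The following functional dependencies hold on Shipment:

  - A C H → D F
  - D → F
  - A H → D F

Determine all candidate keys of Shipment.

ACH

Attributes A, C, H never appear on any right-hand side, so every candidate key must contain {A, C, H}.
{A, C, H}⁺ = {A, C, D, F, H}, which is all of the schema, so {A, C, H} is the only candidate key.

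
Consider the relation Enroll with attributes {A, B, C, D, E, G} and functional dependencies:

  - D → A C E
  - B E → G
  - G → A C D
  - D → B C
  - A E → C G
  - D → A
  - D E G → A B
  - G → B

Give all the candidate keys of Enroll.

(D), (G), (A, E), (B, E)

{D}⁺: D→ACE adds A, C, E; D→BC adds B; AE→CG adds G → {A, B, C, D, E, G}.
{G}⁺: G→ACD adds A, C, D; D→BC adds B; D→ACE adds E → {A, B, C, D, E, G}.
{A, E}⁺: AE→CG adds C, G; G→B adds B; G→ACD adds D → {A, B, C, D, E, G}. Minimal: {E}⁺ = {E}; {A}⁺ = {A} — none reach the full schema.
{B, E}⁺: BE→G adds G; G→ACD adds A, C, D → {A, B, C, D, E, G}. Minimal: {E}⁺ = {E}; {B}⁺ = {B} — none reach the full schema.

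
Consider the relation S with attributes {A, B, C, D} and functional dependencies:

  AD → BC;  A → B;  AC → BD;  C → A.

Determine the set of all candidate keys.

{C}⁺: C→A adds A; A→B adds B; AC→BD adds D → {A, B, C, D}.
{A, D}⁺: AD→BC adds B, C → {A, B, C, D}. Minimal: {D}⁺ = {D}; {A}⁺ = {A, B} — none reach the full schema.
Any other superkey contains one of these as a subset, so there are no further candidate keys.

{C}, {A, D}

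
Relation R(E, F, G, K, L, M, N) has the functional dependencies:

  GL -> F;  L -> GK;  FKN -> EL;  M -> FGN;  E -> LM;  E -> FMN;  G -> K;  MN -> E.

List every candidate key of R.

{E}⁺: E→LM adds L, M; E→FMN adds F, N; L→GK adds G, K → {E, F, G, K, L, M, N}.
{M}⁺: M→FGN adds F, G, N; G→K adds K; MN→E adds E; FKN→EL adds L → {E, F, G, K, L, M, N}.
{L, N}⁺: L→GK adds G, K; GL→F adds F; FKN→EL adds E; E→LM adds M → {E, F, G, K, L, M, N}.
{F, G, N}⁺: G→K adds K; FKN→EL adds E, L; E→LM adds M → {E, F, G, K, L, M, N}.
{F, K, N}⁺: FKN→EL adds E, L; E→LM adds M; L→GK adds G → {E, F, G, K, L, M, N}.
Any other superkey contains one of these as a subset, so there are no further candidate keys.

{E}, {M}, {L, N}, {F, G, N}, {F, K, N}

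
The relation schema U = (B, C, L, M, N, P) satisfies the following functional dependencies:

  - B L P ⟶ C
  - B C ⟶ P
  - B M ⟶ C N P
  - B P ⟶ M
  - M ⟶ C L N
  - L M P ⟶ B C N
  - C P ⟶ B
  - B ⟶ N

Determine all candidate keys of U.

{B, C}, {B, M}, {B, P}, {C, P}, {M, P}

{B, C}⁺: BC→P adds P; BP→M adds M; M→CLN adds L, N → {B, C, L, M, N, P}. Minimal: {C}⁺ = {C}; {B}⁺ = {B, N} — none reach the full schema.
{B, M}⁺: BM→CNP adds C, N, P; M→CLN adds L → {B, C, L, M, N, P}. Minimal: {M}⁺ = {C, L, M, N}; {B}⁺ = {B, N} — none reach the full schema.
{B, P}⁺: BP→M adds M; M→CLN adds C, L, N → {B, C, L, M, N, P}. Minimal: {P}⁺ = {P}; {B}⁺ = {B, N} — none reach the full schema.
{C, P}⁺: CP→B adds B; B→N adds N; BP→M adds M; M→CLN adds L → {B, C, L, M, N, P}. Minimal: {P}⁺ = {P}; {C}⁺ = {C} — none reach the full schema.
{M, P}⁺: M→CLN adds C, L, N; LMP→BCN adds B → {B, C, L, M, N, P}. Minimal: {P}⁺ = {P}; {M}⁺ = {C, L, M, N} — none reach the full schema.
Any other superkey contains one of these as a subset, so there are no further candidate keys.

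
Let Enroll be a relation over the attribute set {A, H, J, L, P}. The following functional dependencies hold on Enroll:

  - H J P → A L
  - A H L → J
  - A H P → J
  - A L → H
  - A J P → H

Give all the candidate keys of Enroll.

Attribute P never appears on the right-hand side of any dependency, so P must belong to every candidate key.
{P}⁺ = {P}, which is not all of the schema, so we must add further attributes.
{A, H, P}⁺: AHP→J adds J; HJP→AL adds L → {A, H, J, L, P}. Minimal: {H, P}⁺ = {H, P}; {A, P}⁺ = {A, P}; {A, H}⁺ = {A, H} — none reach the full schema.
{A, J, P}⁺: AJP→H adds H; HJP→AL adds L → {A, H, J, L, P}. Minimal: {J, P}⁺ = {J, P}; {A, P}⁺ = {A, P}; {A, J}⁺ = {A, J} — none reach the full schema.
{A, L, P}⁺: AL→H adds H; AHL→J adds J → {A, H, J, L, P}. Minimal: {L, P}⁺ = {L, P}; {A, P}⁺ = {A, P}; {A, L}⁺ = {A, H, J, L} — none reach the full schema.
{H, J, P}⁺: HJP→AL adds A, L → {A, H, J, L, P}. Minimal: {J, P}⁺ = {J, P}; {H, P}⁺ = {H, P}; {H, J}⁺ = {H, J} — none reach the full schema.

{A, H, P}; {A, J, P}; {A, L, P}; {H, J, P}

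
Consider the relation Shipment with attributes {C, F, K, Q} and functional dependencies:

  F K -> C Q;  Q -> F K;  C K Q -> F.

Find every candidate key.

{Q}⁺: Q→FK adds F, K; FK→CQ adds C → {C, F, K, Q}.
{F, K}⁺: FK→CQ adds C, Q → {C, F, K, Q}. Minimal: {K}⁺ = {K}; {F}⁺ = {F} — none reach the full schema.
Any other superkey contains one of these as a subset, so there are no further candidate keys.

{Q}, {F, K}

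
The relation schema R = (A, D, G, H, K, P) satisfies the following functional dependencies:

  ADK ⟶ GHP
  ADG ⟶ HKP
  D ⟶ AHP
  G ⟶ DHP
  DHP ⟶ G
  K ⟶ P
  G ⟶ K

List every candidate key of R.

{D}⁺: D→AHP adds A, H, P; DHP→G adds G; G→K adds K → {A, D, G, H, K, P}.
{G}⁺: G→DHP adds D, H, P; G→K adds K; D→AHP adds A → {A, D, G, H, K, P}.

D, G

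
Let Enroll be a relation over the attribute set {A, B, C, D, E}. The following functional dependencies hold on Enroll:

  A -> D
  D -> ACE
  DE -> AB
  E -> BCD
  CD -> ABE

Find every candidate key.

{A}, {D}, {E}

{A}⁺: A→D adds D; D→ACE adds C, E; DE→AB adds B → {A, B, C, D, E}.
{D}⁺: D→ACE adds A, C, E; DE→AB adds B → {A, B, C, D, E}.
{E}⁺: E→BCD adds B, C, D; CD→ABE adds A → {A, B, C, D, E}.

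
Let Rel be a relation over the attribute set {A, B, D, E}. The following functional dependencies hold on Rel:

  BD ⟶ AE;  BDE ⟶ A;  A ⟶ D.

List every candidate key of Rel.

AB; BD

Attribute B never appears on the right-hand side of any dependency, so B must belong to every candidate key.
{B}⁺ = {B}, which is not all of the schema, so we must add further attributes.
{A, B}⁺: A→D adds D; BD→AE adds E → {A, B, D, E}. Minimal: {B}⁺ = {B}; {A}⁺ = {A, D} — none reach the full schema.
{B, D}⁺: BD→AE adds A, E → {A, B, D, E}. Minimal: {D}⁺ = {D}; {B}⁺ = {B} — none reach the full schema.
Any other superkey contains one of these as a subset, so there are no further candidate keys.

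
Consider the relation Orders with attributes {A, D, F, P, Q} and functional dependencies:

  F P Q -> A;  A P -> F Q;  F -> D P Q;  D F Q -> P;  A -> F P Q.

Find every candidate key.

(A), (F)

{A}⁺: A→FPQ adds F, P, Q; F→DPQ adds D → {A, D, F, P, Q}.
{F}⁺: F→DPQ adds D, P, Q; FPQ→A adds A → {A, D, F, P, Q}.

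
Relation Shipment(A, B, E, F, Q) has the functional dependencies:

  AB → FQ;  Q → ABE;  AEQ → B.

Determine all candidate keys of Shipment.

{Q}⁺: Q→ABE adds A, B, E; AB→FQ adds F → {A, B, E, F, Q}.
{A, B}⁺: AB→FQ adds F, Q; Q→ABE adds E → {A, B, E, F, Q}. Minimal: {B}⁺ = {B}; {A}⁺ = {A} — none reach the full schema.
Any other superkey contains one of these as a subset, so there are no further candidate keys.

{Q}, {A, B}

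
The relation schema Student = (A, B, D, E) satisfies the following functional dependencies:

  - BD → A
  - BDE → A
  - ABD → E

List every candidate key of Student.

(B, D)

Attributes B, D never appear on any right-hand side, so every candidate key must contain {B, D}.
{B, D}⁺ = {A, B, D, E}, which is all of the schema, so {B, D} is the only candidate key.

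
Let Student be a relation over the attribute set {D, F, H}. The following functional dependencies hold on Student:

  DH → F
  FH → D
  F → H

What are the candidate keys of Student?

{F}⁺: F→H adds H; FH→D adds D → {D, F, H}.
{D, H}⁺: DH→F adds F → {D, F, H}.

{F}, {D, H}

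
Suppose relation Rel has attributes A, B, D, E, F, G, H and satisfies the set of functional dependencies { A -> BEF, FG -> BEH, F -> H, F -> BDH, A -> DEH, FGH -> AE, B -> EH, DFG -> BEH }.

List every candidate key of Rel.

AG; FG

Attribute G never appears on the right-hand side of any dependency, so G must belong to every candidate key.
{G}⁺ = {G}, which is not all of the schema, so we must add further attributes.
{A, G}⁺: A→BEF adds B, E, F; FG→BEH adds H; F→BDH adds D → {A, B, D, E, F, G, H}. Minimal: {G}⁺ = {G}; {A}⁺ = {A, B, D, E, F, H} — none reach the full schema.
{F, G}⁺: FG→BEH adds B, E, H; F→BDH adds D; FGH→AE adds A → {A, B, D, E, F, G, H}. Minimal: {G}⁺ = {G}; {F}⁺ = {B, D, E, F, H} — none reach the full schema.
Any other superkey contains one of these as a subset, so there are no further candidate keys.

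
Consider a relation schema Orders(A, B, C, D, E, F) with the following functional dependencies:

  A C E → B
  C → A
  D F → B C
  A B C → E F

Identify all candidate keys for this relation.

{D, F}, {B, C, D}, {C, D, E}

Attribute D never appears on the right-hand side of any dependency, so D must belong to every candidate key.
{D}⁺ = {D}, which is not all of the schema, so we must add further attributes.
{D, F}⁺: DF→BC adds B, C; C→A adds A; ABC→EF adds E → {A, B, C, D, E, F}.
{B, C, D}⁺: C→A adds A; ABC→EF adds E, F → {A, B, C, D, E, F}.
{C, D, E}⁺: C→A adds A; ACE→B adds B; ABC→EF adds F → {A, B, C, D, E, F}.
Any other superkey contains one of these as a subset, so there are no further candidate keys.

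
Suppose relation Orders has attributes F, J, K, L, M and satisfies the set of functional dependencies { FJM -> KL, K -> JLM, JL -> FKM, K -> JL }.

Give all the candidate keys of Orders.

{K}, {J, L}, {F, J, M}

{K}⁺: K→JLM adds J, L, M; JL→FKM adds F → {F, J, K, L, M}.
{J, L}⁺: JL→FKM adds F, K, M → {F, J, K, L, M}. Minimal: {L}⁺ = {L}; {J}⁺ = {J} — none reach the full schema.
{F, J, M}⁺: FJM→KL adds K, L → {F, J, K, L, M}. Minimal: {J, M}⁺ = {J, M}; {F, M}⁺ = {F, M}; {F, J}⁺ = {F, J} — none reach the full schema.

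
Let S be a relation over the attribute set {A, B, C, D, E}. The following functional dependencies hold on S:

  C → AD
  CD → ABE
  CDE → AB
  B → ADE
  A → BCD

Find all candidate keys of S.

{A}, {B}, {C}

{A}⁺: A→BCD adds B, C, D; CD→ABE adds E → {A, B, C, D, E}.
{B}⁺: B→ADE adds A, D, E; A→BCD adds C → {A, B, C, D, E}.
{C}⁺: C→AD adds A, D; CD→ABE adds B, E → {A, B, C, D, E}.
Any other superkey contains one of these as a subset, so there are no further candidate keys.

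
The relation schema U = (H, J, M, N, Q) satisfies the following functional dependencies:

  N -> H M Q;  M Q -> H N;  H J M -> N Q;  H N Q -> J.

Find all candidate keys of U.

{N}⁺: N→HMQ adds H, M, Q; HNQ→J adds J → {H, J, M, N, Q}.
{M, Q}⁺: MQ→HN adds H, N; HNQ→J adds J → {H, J, M, N, Q}.
{H, J, M}⁺: HJM→NQ adds N, Q → {H, J, M, N, Q}.
Any other superkey contains one of these as a subset, so there are no further candidate keys.

{N}, {M, Q}, {H, J, M}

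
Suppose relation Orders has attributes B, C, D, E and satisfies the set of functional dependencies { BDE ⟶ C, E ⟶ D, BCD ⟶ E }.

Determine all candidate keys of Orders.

(B, E), (B, C, D)

Attribute B never appears on the right-hand side of any dependency, so B must belong to every candidate key.
{B}⁺ = {B}, which is not all of the schema, so we must add further attributes.
{B, E}⁺: E→D adds D; BDE→C adds C → {B, C, D, E}. Minimal: {E}⁺ = {D, E}; {B}⁺ = {B} — none reach the full schema.
{B, C, D}⁺: BCD→E adds E → {B, C, D, E}. Minimal: {C, D}⁺ = {C, D}; {B, D}⁺ = {B, D}; {B, C}⁺ = {B, C} — none reach the full schema.
Any other superkey contains one of these as a subset, so there are no further candidate keys.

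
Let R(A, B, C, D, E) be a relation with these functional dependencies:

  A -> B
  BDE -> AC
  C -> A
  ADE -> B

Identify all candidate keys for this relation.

Attributes D, E never appear on any right-hand side, so every candidate key must contain {D, E}.
{D, E}⁺ = {D, E}, which is not all of the schema, so we must add further attributes.
{A, D, E}⁺: A→B adds B; BDE→AC adds C → {A, B, C, D, E}.
{B, D, E}⁺: BDE→AC adds A, C → {A, B, C, D, E}.
{C, D, E}⁺: C→A adds A; ADE→B adds B → {A, B, C, D, E}.

{A, D, E}, {B, D, E}, {C, D, E}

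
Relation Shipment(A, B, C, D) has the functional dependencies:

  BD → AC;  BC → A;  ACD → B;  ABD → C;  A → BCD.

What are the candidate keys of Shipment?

{A}⁺: A→BCD adds B, C, D → {A, B, C, D}.
{B, C}⁺: BC→A adds A; A→BCD adds D → {A, B, C, D}.
{B, D}⁺: BD→AC adds A, C → {A, B, C, D}.
Any other superkey contains one of these as a subset, so there are no further candidate keys.

(A), (B, C), (B, D)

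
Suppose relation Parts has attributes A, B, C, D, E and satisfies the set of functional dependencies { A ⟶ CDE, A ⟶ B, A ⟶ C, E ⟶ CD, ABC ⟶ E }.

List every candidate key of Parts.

{A}

Attribute A never appears on the right-hand side of any dependency, so A must belong to every candidate key.
{A}⁺ = {A, B, C, D, E}, which is all of the schema, so {A} is the only candidate key.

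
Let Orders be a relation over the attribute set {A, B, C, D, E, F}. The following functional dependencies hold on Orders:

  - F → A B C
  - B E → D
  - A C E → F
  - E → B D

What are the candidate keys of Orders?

Attribute E never appears on the right-hand side of any dependency, so E must belong to every candidate key.
{E}⁺ = {B, D, E}, which is not all of the schema, so we must add further attributes.
{E, F}⁺: F→ABC adds A, B, C; BE→D adds D → {A, B, C, D, E, F}. Minimal: {F}⁺ = {A, B, C, F}; {E}⁺ = {B, D, E} — none reach the full schema.
{A, C, E}⁺: ACE→F adds F; E→BD adds B, D → {A, B, C, D, E, F}. Minimal: {C, E}⁺ = {B, C, D, E}; {A, E}⁺ = {A, B, D, E}; {A, C}⁺ = {A, C} — none reach the full schema.
Any other superkey contains one of these as a subset, so there are no further candidate keys.

(E, F), (A, C, E)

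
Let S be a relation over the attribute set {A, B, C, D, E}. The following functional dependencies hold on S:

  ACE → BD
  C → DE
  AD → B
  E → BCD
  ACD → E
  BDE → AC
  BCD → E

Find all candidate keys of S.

C, E

{C}⁺: C→DE adds D, E; E→BCD adds B; BDE→AC adds A → {A, B, C, D, E}.
{E}⁺: E→BCD adds B, C, D; BDE→AC adds A → {A, B, C, D, E}.
Any other superkey contains one of these as a subset, so there are no further candidate keys.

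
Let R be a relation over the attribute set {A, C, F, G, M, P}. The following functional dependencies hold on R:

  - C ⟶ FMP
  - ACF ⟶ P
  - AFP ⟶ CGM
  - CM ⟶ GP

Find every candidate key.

Attribute A never appears on the right-hand side of any dependency, so A must belong to every candidate key.
{A}⁺ = {A}, which is not all of the schema, so we must add further attributes.
{A, C}⁺: C→FMP adds F, M, P; AFP→CGM adds G → {A, C, F, G, M, P}. Minimal: {C}⁺ = {C, F, G, M, P}; {A}⁺ = {A} — none reach the full schema.
{A, F, P}⁺: AFP→CGM adds C, G, M → {A, C, F, G, M, P}. Minimal: {F, P}⁺ = {F, P}; {A, P}⁺ = {A, P}; {A, F}⁺ = {A, F} — none reach the full schema.

{A, C}; {A, F, P}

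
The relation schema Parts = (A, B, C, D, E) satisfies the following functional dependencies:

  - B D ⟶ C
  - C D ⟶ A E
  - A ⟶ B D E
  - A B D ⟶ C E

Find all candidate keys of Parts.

{A}⁺: A→BDE adds B, D, E; ABD→CE adds C → {A, B, C, D, E}.
{B, D}⁺: BD→C adds C; CD→AE adds A, E → {A, B, C, D, E}. Minimal: {D}⁺ = {D}; {B}⁺ = {B} — none reach the full schema.
{C, D}⁺: CD→AE adds A, E; A→BDE adds B → {A, B, C, D, E}. Minimal: {D}⁺ = {D}; {C}⁺ = {C} — none reach the full schema.
Any other superkey contains one of these as a subset, so there are no further candidate keys.

{A}, {B, D}, {C, D}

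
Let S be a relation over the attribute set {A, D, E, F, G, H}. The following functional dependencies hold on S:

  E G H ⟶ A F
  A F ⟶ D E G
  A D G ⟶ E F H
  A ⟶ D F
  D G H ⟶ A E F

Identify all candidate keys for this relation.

{A}, {D, G, H}, {E, G, H}

{A}⁺: A→DF adds D, F; AF→DEG adds E, G; ADG→EFH adds H → {A, D, E, F, G, H}.
{D, G, H}⁺: DGH→AEF adds A, E, F → {A, D, E, F, G, H}. Minimal: {G, H}⁺ = {G, H}; {D, H}⁺ = {D, H}; {D, G}⁺ = {D, G} — none reach the full schema.
{E, G, H}⁺: EGH→AF adds A, F; AF→DEG adds D → {A, D, E, F, G, H}. Minimal: {G, H}⁺ = {G, H}; {E, H}⁺ = {E, H}; {E, G}⁺ = {E, G} — none reach the full schema.
Any other superkey contains one of these as a subset, so there are no further candidate keys.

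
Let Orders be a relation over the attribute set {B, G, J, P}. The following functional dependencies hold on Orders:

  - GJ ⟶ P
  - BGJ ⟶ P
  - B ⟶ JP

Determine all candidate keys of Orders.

(B, G)

{B, G}⁺: B→JP adds J, P → {B, G, J, P}. Minimal: {G}⁺ = {G}; {B}⁺ = {B, J, P} — none reach the full schema.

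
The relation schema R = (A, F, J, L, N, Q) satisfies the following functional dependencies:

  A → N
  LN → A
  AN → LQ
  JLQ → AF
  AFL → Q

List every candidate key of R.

Attribute J never appears on the right-hand side of any dependency, so J must belong to every candidate key.
{J}⁺ = {J}, which is not all of the schema, so we must add further attributes.
{A, J}⁺: A→N adds N; AN→LQ adds L, Q; JLQ→AF adds F → {A, F, J, L, N, Q}. Minimal: {J}⁺ = {J}; {A}⁺ = {A, L, N, Q} — none reach the full schema.
{J, L, N}⁺: LN→A adds A; AN→LQ adds Q; JLQ→AF adds F → {A, F, J, L, N, Q}. Minimal: {L, N}⁺ = {A, L, N, Q}; {J, N}⁺ = {J, N}; {J, L}⁺ = {J, L} — none reach the full schema.
{J, L, Q}⁺: JLQ→AF adds A, F; A→N adds N → {A, F, J, L, N, Q}. Minimal: {L, Q}⁺ = {L, Q}; {J, Q}⁺ = {J, Q}; {J, L}⁺ = {J, L} — none reach the full schema.
Any other superkey contains one of these as a subset, so there are no further candidate keys.

(A, J); (J, L, N); (J, L, Q)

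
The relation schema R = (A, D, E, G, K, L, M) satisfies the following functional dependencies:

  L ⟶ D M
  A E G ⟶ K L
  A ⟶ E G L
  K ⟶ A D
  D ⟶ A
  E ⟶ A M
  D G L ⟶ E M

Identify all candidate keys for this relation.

{A}, {D}, {E}, {K}, {L}

{A}⁺: A→EGL adds E, G, L; E→AM adds M; L→DM adds D; AEG→KL adds K → {A, D, E, G, K, L, M}.
{D}⁺: D→A adds A; A→EGL adds E, G, L; E→AM adds M; AEG→KL adds K → {A, D, E, G, K, L, M}.
{E}⁺: E→AM adds A, M; A→EGL adds G, L; L→DM adds D; AEG→KL adds K → {A, D, E, G, K, L, M}.
{K}⁺: K→AD adds A, D; A→EGL adds E, G, L; E→AM adds M → {A, D, E, G, K, L, M}.
{L}⁺: L→DM adds D, M; D→A adds A; A→EGL adds E, G; AEG→KL adds K → {A, D, E, G, K, L, M}.
Any other superkey contains one of these as a subset, so there are no further candidate keys.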